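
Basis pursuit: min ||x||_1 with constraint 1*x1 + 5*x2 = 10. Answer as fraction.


Axis intercepts:
  x1 = 10, x2 = 0: L1 = 10
  x1 = 0, x2 = 2: L1 = 2
x* = (0, 2)
||x*||_1 = 2.

2


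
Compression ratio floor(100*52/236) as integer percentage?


100*m/n = 100*52/236 ≈ 22.0339.
floor = 22.

22


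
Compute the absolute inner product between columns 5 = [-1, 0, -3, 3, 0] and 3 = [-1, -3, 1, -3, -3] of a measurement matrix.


Inner product: -1*-1 + 0*-3 + -3*1 + 3*-3 + 0*-3
Products: [1, 0, -3, -9, 0]
Sum = -11.
|dot| = 11.

11


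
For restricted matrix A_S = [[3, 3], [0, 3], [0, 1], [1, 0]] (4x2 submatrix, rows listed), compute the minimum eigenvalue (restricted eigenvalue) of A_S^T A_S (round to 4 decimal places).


A_S^T A_S = [[10, 9], [9, 19]].
trace = 29.
det = 109.
disc = trace^2 - 4*det = 841 - 4*109 = 405.
sqrt(405) ≈ 20.124612.
lam_min = (29 - sqrt(405))/2 ≈ (29 - 20.124612)/2 = 4.437694 ≈ 4.4377.

4.4377


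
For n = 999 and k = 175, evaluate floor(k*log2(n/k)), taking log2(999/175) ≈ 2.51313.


log2(n/k) = log2(999/175) ≈ 2.51313.
k*log2(n/k) ≈ 175*2.51313 = 439.79775.
floor(439.79775) = 439.

439


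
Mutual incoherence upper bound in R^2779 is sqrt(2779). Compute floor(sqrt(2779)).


52^2 = 2704 <= 2779 < 2809 = 53^2, so 52 <= sqrt(2779) < 53.
floor(sqrt(2779)) = 52.

52


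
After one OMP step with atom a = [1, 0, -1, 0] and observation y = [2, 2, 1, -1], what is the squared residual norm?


a^T a = 2.
a^T y = 1.
coeff = 1/2 = 1/2.
||r||^2 = 19/2.

19/2


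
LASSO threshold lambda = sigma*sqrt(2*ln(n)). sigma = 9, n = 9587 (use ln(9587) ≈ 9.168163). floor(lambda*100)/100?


ln(9587) ≈ 9.168163.
2*ln(n) ≈ 18.336326.
sqrt(2*ln(n)) ≈ sqrt(18.336326) ≈ 4.282094.
lambda ≈ 9*4.282094 = 38.538846.
floor(lambda*100)/100 = 38.53.

38.53


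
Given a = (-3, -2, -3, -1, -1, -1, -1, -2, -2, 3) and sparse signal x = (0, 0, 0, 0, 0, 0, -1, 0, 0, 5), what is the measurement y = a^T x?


Non-zero terms: ['-1*-1', '3*5']
Products: [1, 15]
y = sum = 16.

16


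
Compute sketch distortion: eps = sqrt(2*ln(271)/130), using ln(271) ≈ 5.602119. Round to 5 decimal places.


ln(271) ≈ 5.602119.
2*ln(N)/m ≈ 2*5.602119/130 ≈ 0.08618645.
eps = sqrt(0.08618645) ≈ 0.2935753 ≈ 0.29358.

0.29358


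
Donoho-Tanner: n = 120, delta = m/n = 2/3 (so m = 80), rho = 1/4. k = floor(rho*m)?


m = 2/3*120 = 80.
rho = 1/4.
rho*m = 1/4*80 = 20.
k = floor(20) = 20.

20


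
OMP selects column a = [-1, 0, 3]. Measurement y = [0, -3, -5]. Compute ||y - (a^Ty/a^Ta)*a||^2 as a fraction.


a^T a = 10.
a^T y = -15.
coeff = -15/10 = -3/2.
||r||^2 = 23/2.

23/2


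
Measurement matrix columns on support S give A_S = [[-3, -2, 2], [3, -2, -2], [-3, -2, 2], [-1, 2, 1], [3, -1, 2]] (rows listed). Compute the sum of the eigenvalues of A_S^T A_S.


Sum of eigenvalues of A_S^T A_S = trace(A_S^T A_S) = sum of squared column norms of A_S.
A_S^T A_S diagonal: [37, 17, 17].
trace = 37 + 17 + 17 = 71.

71


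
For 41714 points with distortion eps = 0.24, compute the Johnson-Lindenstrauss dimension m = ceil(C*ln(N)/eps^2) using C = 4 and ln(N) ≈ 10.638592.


ln(41714) ≈ 10.638592.
eps^2 = 0.24^2 = 0.0576.
C*ln(N)/eps^2 ≈ 4*10.638592/0.0576 ≈ 738.7911.
m = ceil(738.7911) = 739.

739


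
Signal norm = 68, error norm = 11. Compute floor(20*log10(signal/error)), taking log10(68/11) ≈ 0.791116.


||x||/||e|| = 68/11.
log10(68/11) ≈ 0.791116.
20*log10(||x||/||e||) ≈ 20*0.791116 = 15.82232.
floor(15.82232) = 15.

15


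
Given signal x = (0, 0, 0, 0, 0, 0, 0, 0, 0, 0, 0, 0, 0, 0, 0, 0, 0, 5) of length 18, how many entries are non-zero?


Non-zero positions: [17].
Sparsity = 1.

1


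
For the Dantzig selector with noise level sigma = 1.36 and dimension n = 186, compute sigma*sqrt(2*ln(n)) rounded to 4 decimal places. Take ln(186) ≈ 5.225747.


ln(186) ≈ 5.225747.
2*ln(n) ≈ 10.451494.
sqrt(2*ln(n)) ≈ sqrt(10.451494) ≈ 3.232877.
threshold ≈ 1.36*3.232877 = 4.39671272 ≈ 4.3967.

4.3967


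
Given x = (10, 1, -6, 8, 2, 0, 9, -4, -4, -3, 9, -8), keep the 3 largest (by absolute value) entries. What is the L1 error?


Sorted |x_i| descending: [10, 9, 9, 8, 8, 6, 4, 4, 3, 2, 1, 0]
Keep top 3: [10, 9, 9]
Tail entries: [8, 8, 6, 4, 4, 3, 2, 1, 0]
L1 error = sum of tail = 36.

36


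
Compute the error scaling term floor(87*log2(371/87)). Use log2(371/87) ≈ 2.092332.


log2(n/k) = log2(371/87) ≈ 2.092332.
k*log2(n/k) ≈ 87*2.092332 = 182.032884.
floor(182.032884) = 182.

182


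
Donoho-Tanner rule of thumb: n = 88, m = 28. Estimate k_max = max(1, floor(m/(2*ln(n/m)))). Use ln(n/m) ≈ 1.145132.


n/m = 88/28 = 22/7.
ln(n/m) ≈ 1.145132.
2*ln(n/m) ≈ 2.290264.
m/(2*ln(n/m)) ≈ 28/2.290264 ≈ 12.2257.
floor = 12.
k_max = max(1, 12) = 12.

12


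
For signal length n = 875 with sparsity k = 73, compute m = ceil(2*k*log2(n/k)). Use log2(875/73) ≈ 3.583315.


log2(n/k) = log2(875/73) ≈ 3.583315.
2*k*log2(n/k) ≈ 2*73*3.583315 = 523.16399.
m = ceil(523.16399) = 524.

524


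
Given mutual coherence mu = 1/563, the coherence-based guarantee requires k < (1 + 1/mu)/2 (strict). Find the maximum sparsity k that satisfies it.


1/mu = 563.
1 + 1/mu = 564.
(1 + 1/mu)/2 = 282 is an integer and the inequality is strict, so k_max = 282 - 1 = 281.

281


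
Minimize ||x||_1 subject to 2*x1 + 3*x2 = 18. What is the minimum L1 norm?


Axis intercepts:
  x1 = 9, x2 = 0: L1 = 9
  x1 = 0, x2 = 6: L1 = 6
x* = (0, 6)
||x*||_1 = 6.

6


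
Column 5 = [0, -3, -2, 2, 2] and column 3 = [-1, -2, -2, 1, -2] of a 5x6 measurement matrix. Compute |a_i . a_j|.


Inner product: 0*-1 + -3*-2 + -2*-2 + 2*1 + 2*-2
Products: [0, 6, 4, 2, -4]
Sum = 8.
|dot| = 8.

8


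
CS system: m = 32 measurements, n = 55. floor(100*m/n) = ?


100*m/n = 100*32/55 ≈ 58.1818.
floor = 58.

58


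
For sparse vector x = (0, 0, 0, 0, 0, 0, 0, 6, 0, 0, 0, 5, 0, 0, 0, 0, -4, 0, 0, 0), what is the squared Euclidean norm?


Non-zero entries: [(7, 6), (11, 5), (16, -4)]
Squares: [36, 25, 16]
||x||_2^2 = sum = 77.

77


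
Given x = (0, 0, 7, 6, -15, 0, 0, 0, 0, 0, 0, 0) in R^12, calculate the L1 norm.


Non-zero entries: [(2, 7), (3, 6), (4, -15)]
Absolute values: [7, 6, 15]
||x||_1 = sum = 28.

28


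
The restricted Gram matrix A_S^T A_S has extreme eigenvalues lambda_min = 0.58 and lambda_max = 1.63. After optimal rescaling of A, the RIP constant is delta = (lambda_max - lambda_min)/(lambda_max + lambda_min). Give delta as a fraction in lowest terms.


lambda_max - lambda_min = 1.63 - 0.58 = 1.05.
lambda_max + lambda_min = 1.63 + 0.58 = 2.21.
delta = 1.05/2.21 = 105/221.

105/221


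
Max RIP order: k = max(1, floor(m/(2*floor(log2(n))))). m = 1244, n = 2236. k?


floor(log2(2236)) = 11.
2*11 = 22.
m/(2*floor(log2(n))) = 1244/22 ≈ 56.5455.
floor = 56.
k = max(1, 56) = 56.

56


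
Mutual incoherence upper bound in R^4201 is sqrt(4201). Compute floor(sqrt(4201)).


64^2 = 4096 <= 4201 < 4225 = 65^2, so 64 <= sqrt(4201) < 65.
floor(sqrt(4201)) = 64.

64


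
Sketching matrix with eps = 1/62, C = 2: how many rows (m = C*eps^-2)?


1/eps = 62.
(1/eps)^2 = 3844.
m = 2*3844 = 7688.

7688


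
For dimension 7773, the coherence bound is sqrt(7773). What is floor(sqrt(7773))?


88^2 = 7744 <= 7773 < 7921 = 89^2, so 88 <= sqrt(7773) < 89.
floor(sqrt(7773)) = 88.

88


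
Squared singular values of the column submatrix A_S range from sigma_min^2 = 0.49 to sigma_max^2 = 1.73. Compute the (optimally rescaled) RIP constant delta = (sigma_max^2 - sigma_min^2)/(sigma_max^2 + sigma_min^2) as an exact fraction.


lambda_max - lambda_min = 1.73 - 0.49 = 1.24.
lambda_max + lambda_min = 1.73 + 0.49 = 2.22.
delta = 1.24/2.22 = 124/222 = 62/111.

62/111


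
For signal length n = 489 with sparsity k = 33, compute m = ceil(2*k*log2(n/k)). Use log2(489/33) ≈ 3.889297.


log2(n/k) = log2(489/33) ≈ 3.889297.
2*k*log2(n/k) ≈ 2*33*3.889297 = 256.693602.
m = ceil(256.693602) = 257.

257


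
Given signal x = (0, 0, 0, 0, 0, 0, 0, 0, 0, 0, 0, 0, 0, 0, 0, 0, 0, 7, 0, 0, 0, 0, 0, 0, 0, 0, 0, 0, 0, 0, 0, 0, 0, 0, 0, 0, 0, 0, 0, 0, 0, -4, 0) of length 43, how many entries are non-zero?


Non-zero positions: [17, 41].
Sparsity = 2.

2


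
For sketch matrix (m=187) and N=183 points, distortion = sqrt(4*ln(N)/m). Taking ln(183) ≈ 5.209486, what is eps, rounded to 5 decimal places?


ln(183) ≈ 5.209486.
4*ln(N)/m ≈ 4*5.209486/187 ≈ 0.11143286.
eps = sqrt(0.11143286) ≈ 0.3338156 ≈ 0.33382.

0.33382


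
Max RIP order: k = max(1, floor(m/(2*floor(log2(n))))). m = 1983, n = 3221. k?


floor(log2(3221)) = 11.
2*11 = 22.
m/(2*floor(log2(n))) = 1983/22 ≈ 90.1364.
floor = 90.
k = max(1, 90) = 90.

90


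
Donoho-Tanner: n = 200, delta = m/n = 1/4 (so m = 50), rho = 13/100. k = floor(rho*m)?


m = 1/4*200 = 50.
rho = 13/100.
rho*m = 13/100*50 = 6.5.
k = floor(6.5) = 6.

6


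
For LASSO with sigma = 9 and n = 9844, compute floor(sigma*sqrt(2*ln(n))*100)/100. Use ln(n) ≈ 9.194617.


ln(9844) ≈ 9.194617.
2*ln(n) ≈ 18.389234.
sqrt(2*ln(n)) ≈ sqrt(18.389234) ≈ 4.288267.
lambda ≈ 9*4.288267 = 38.594403.
floor(lambda*100)/100 = 38.59.

38.59


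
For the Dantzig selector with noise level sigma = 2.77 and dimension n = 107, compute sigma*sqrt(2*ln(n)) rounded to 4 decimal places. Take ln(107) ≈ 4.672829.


ln(107) ≈ 4.672829.
2*ln(n) ≈ 9.345658.
sqrt(2*ln(n)) ≈ sqrt(9.345658) ≈ 3.057067.
threshold ≈ 2.77*3.057067 = 8.46807559 ≈ 8.4681.

8.4681


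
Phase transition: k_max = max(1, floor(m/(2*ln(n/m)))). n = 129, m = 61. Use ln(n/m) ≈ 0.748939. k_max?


n/m = 129/61.
ln(n/m) ≈ 0.748939.
2*ln(n/m) ≈ 1.497878.
m/(2*ln(n/m)) ≈ 61/1.497878 ≈ 40.7243.
floor = 40.
k_max = max(1, 40) = 40.

40


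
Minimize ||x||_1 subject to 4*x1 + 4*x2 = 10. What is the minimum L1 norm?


Axis intercepts:
  x1 = 5/2, x2 = 0: L1 = 5/2
  x1 = 0, x2 = 5/2: L1 = 5/2
x* = (5/2, 0)
||x*||_1 = 5/2.

5/2


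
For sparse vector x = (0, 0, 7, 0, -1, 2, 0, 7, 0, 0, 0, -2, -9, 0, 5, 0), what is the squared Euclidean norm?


Non-zero entries: [(2, 7), (4, -1), (5, 2), (7, 7), (11, -2), (12, -9), (14, 5)]
Squares: [49, 1, 4, 49, 4, 81, 25]
||x||_2^2 = sum = 213.

213


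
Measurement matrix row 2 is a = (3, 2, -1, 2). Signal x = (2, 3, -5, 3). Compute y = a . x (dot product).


Non-zero terms: ['3*2', '2*3', '-1*-5', '2*3']
Products: [6, 6, 5, 6]
y = sum = 23.

23


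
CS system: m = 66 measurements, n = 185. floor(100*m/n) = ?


100*m/n = 100*66/185 ≈ 35.6757.
floor = 35.

35


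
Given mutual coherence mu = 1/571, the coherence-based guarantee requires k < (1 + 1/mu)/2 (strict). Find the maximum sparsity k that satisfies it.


1/mu = 571.
1 + 1/mu = 572.
(1 + 1/mu)/2 = 286 is an integer and the inequality is strict, so k_max = 286 - 1 = 285.

285


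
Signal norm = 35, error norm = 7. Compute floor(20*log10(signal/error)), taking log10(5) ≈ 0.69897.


||x||/||e|| = 35/7 = 5.
log10(5) ≈ 0.69897.
20*log10(||x||/||e||) ≈ 20*0.69897 = 13.9794.
floor(13.9794) = 13.

13


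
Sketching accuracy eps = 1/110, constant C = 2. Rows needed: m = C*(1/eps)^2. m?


1/eps = 110.
(1/eps)^2 = 12100.
m = 2*12100 = 24200.

24200


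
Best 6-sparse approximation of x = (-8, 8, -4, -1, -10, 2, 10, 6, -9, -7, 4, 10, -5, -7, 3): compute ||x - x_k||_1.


Sorted |x_i| descending: [10, 10, 10, 9, 8, 8, 7, 7, 6, 5, 4, 4, 3, 2, 1]
Keep top 6: [10, 10, 10, 9, 8, 8]
Tail entries: [7, 7, 6, 5, 4, 4, 3, 2, 1]
L1 error = sum of tail = 39.

39


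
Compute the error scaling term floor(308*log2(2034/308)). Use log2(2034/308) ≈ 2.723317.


log2(n/k) = log2(2034/308) ≈ 2.723317.
k*log2(n/k) ≈ 308*2.723317 = 838.781636.
floor(838.781636) = 838.

838


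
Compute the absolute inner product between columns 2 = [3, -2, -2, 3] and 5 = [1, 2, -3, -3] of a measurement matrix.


Inner product: 3*1 + -2*2 + -2*-3 + 3*-3
Products: [3, -4, 6, -9]
Sum = -4.
|dot| = 4.

4


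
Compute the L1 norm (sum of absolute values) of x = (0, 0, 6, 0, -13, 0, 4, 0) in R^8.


Non-zero entries: [(2, 6), (4, -13), (6, 4)]
Absolute values: [6, 13, 4]
||x||_1 = sum = 23.

23


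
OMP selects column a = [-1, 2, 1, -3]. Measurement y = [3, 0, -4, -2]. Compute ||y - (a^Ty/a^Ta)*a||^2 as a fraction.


a^T a = 15.
a^T y = -1.
coeff = -1/15 = -1/15.
||r||^2 = 434/15.

434/15


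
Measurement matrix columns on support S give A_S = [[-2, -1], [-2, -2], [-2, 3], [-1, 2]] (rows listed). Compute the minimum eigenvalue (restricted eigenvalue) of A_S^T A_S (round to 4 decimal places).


A_S^T A_S = [[13, -2], [-2, 18]].
trace = 31.
det = 230.
disc = trace^2 - 4*det = 961 - 4*230 = 41.
sqrt(41) ≈ 6.403124.
lam_min = (31 - sqrt(41))/2 ≈ (31 - 6.403124)/2 = 12.298438 ≈ 12.2984.

12.2984


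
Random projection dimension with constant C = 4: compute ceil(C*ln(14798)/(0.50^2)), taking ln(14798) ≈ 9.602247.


ln(14798) ≈ 9.602247.
eps^2 = 0.50^2 = 0.25.
C*ln(N)/eps^2 ≈ 4*9.602247/0.25 ≈ 153.636.
m = ceil(153.636) = 154.

154


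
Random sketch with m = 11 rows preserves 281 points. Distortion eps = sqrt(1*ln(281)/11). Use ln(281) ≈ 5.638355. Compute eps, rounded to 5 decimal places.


ln(281) ≈ 5.638355.
1*ln(N)/m ≈ 1*5.638355/11 ≈ 0.51257773.
eps = sqrt(0.51257773) ≈ 0.7159453 ≈ 0.71595.

0.71595


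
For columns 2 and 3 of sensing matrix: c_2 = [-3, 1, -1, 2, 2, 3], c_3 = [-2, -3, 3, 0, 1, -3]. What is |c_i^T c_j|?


Inner product: -3*-2 + 1*-3 + -1*3 + 2*0 + 2*1 + 3*-3
Products: [6, -3, -3, 0, 2, -9]
Sum = -7.
|dot| = 7.

7


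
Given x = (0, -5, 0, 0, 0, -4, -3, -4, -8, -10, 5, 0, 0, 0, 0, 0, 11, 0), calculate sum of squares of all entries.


Non-zero entries: [(1, -5), (5, -4), (6, -3), (7, -4), (8, -8), (9, -10), (10, 5), (16, 11)]
Squares: [25, 16, 9, 16, 64, 100, 25, 121]
||x||_2^2 = sum = 376.

376


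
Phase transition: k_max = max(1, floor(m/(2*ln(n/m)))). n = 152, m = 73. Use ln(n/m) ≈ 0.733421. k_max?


n/m = 152/73.
ln(n/m) ≈ 0.733421.
2*ln(n/m) ≈ 1.466842.
m/(2*ln(n/m)) ≈ 73/1.466842 ≈ 49.7668.
floor = 49.
k_max = max(1, 49) = 49.

49


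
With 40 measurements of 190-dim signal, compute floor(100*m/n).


100*m/n = 100*40/190 ≈ 21.0526.
floor = 21.

21


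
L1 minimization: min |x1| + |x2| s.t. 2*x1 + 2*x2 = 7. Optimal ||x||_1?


Axis intercepts:
  x1 = 7/2, x2 = 0: L1 = 7/2
  x1 = 0, x2 = 7/2: L1 = 7/2
x* = (7/2, 0)
||x*||_1 = 7/2.

7/2


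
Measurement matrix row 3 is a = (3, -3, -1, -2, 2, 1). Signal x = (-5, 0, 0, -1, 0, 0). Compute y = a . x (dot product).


Non-zero terms: ['3*-5', '-2*-1']
Products: [-15, 2]
y = sum = -13.

-13


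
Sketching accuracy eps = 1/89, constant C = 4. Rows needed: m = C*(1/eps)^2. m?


1/eps = 89.
(1/eps)^2 = 7921.
m = 4*7921 = 31684.

31684


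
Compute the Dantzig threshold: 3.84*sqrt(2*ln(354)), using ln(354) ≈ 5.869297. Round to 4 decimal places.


ln(354) ≈ 5.869297.
2*ln(n) ≈ 11.738594.
sqrt(2*ln(n)) ≈ sqrt(11.738594) ≈ 3.426163.
threshold ≈ 3.84*3.426163 = 13.15646592 ≈ 13.1565.

13.1565


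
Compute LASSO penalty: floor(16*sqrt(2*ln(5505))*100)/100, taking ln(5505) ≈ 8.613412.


ln(5505) ≈ 8.613412.
2*ln(n) ≈ 17.226824.
sqrt(2*ln(n)) ≈ sqrt(17.226824) ≈ 4.150521.
lambda ≈ 16*4.150521 = 66.408336.
floor(lambda*100)/100 = 66.40.

66.40


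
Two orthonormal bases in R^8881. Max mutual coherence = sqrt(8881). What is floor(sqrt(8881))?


94^2 = 8836 <= 8881 < 9025 = 95^2, so 94 <= sqrt(8881) < 95.
floor(sqrt(8881)) = 94.

94


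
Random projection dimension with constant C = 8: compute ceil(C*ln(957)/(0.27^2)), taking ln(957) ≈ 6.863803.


ln(957) ≈ 6.863803.
eps^2 = 0.27^2 = 0.0729.
C*ln(N)/eps^2 ≈ 8*6.863803/0.0729 ≈ 753.2294.
m = ceil(753.2294) = 754.

754


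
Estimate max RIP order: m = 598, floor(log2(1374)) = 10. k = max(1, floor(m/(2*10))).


floor(log2(1374)) = 10.
2*10 = 20.
m/(2*floor(log2(n))) = 598/20 ≈ 29.9.
floor = 29.
k = max(1, 29) = 29.

29


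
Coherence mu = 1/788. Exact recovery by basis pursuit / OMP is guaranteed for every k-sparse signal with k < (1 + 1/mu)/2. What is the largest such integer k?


1/mu = 788.
1 + 1/mu = 789.
(1 + 1/mu)/2 = 394.5 is not an integer, so k_max = floor(394.5) = 394.

394


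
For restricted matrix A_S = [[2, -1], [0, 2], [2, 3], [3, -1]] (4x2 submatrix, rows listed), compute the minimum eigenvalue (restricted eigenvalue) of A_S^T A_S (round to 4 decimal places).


A_S^T A_S = [[17, 1], [1, 15]].
trace = 32.
det = 254.
disc = trace^2 - 4*det = 1024 - 4*254 = 8.
sqrt(8) ≈ 2.828427.
lam_min = (32 - sqrt(8))/2 ≈ (32 - 2.828427)/2 = 14.5857865 ≈ 14.5858.

14.5858


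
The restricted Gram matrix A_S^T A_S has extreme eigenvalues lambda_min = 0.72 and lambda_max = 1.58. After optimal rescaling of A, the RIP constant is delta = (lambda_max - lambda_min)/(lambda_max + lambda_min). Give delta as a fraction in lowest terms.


lambda_max - lambda_min = 1.58 - 0.72 = 0.86.
lambda_max + lambda_min = 1.58 + 0.72 = 2.30.
delta = 0.86/2.30 = 86/230 = 43/115.

43/115


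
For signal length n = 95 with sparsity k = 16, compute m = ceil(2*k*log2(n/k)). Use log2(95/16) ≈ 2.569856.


log2(n/k) = log2(95/16) ≈ 2.569856.
2*k*log2(n/k) ≈ 2*16*2.569856 = 82.235392.
m = ceil(82.235392) = 83.

83


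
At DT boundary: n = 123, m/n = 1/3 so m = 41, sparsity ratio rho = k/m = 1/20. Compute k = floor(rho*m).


m = 1/3*123 = 41.
rho = 1/20.
rho*m = 1/20*41 = 2.05.
k = floor(2.05) = 2.

2


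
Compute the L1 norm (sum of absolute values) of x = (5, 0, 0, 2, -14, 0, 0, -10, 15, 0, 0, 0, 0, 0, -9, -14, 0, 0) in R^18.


Non-zero entries: [(0, 5), (3, 2), (4, -14), (7, -10), (8, 15), (14, -9), (15, -14)]
Absolute values: [5, 2, 14, 10, 15, 9, 14]
||x||_1 = sum = 69.

69


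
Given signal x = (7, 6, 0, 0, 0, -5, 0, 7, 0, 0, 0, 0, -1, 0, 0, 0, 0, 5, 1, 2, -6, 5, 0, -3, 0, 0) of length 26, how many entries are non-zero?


Non-zero positions: [0, 1, 5, 7, 12, 17, 18, 19, 20, 21, 23].
Sparsity = 11.

11


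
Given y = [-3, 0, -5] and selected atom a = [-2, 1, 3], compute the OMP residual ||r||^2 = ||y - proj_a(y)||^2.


a^T a = 14.
a^T y = -9.
coeff = -9/14 = -9/14.
||r||^2 = 395/14.

395/14


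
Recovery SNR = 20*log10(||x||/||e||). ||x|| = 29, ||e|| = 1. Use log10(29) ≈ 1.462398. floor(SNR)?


||x||/||e|| = 29/1 = 29.
log10(29) ≈ 1.462398.
20*log10(||x||/||e||) ≈ 20*1.462398 = 29.24796.
floor(29.24796) = 29.

29


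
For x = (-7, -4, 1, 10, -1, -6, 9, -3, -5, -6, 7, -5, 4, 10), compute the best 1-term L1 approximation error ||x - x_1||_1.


Sorted |x_i| descending: [10, 10, 9, 7, 7, 6, 6, 5, 5, 4, 4, 3, 1, 1]
Keep top 1: [10]
Tail entries: [10, 9, 7, 7, 6, 6, 5, 5, 4, 4, 3, 1, 1]
L1 error = sum of tail = 68.

68


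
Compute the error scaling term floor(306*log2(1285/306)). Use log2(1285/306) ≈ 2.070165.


log2(n/k) = log2(1285/306) ≈ 2.070165.
k*log2(n/k) ≈ 306*2.070165 = 633.47049.
floor(633.47049) = 633.

633


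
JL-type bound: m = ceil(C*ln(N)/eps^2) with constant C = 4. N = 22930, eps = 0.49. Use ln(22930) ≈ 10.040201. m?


ln(22930) ≈ 10.040201.
eps^2 = 0.49^2 = 0.2401.
C*ln(N)/eps^2 ≈ 4*10.040201/0.2401 ≈ 167.267.
m = ceil(167.267) = 168.

168


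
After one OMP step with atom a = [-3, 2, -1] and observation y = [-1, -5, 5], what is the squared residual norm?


a^T a = 14.
a^T y = -12.
coeff = -12/14 = -6/7.
||r||^2 = 285/7.

285/7


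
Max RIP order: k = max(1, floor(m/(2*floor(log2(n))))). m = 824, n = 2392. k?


floor(log2(2392)) = 11.
2*11 = 22.
m/(2*floor(log2(n))) = 824/22 ≈ 37.4545.
floor = 37.
k = max(1, 37) = 37.

37


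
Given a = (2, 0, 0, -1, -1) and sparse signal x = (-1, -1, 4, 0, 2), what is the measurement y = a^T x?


Non-zero terms: ['2*-1', '0*-1', '0*4', '-1*2']
Products: [-2, 0, 0, -2]
y = sum = -4.

-4


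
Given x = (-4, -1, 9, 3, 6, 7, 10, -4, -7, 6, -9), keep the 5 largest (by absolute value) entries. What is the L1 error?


Sorted |x_i| descending: [10, 9, 9, 7, 7, 6, 6, 4, 4, 3, 1]
Keep top 5: [10, 9, 9, 7, 7]
Tail entries: [6, 6, 4, 4, 3, 1]
L1 error = sum of tail = 24.

24


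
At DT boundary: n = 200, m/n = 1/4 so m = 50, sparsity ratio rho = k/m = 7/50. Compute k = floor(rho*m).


m = 1/4*200 = 50.
rho = 7/50.
rho*m = 7/50*50 = 7.
k = floor(7) = 7.

7


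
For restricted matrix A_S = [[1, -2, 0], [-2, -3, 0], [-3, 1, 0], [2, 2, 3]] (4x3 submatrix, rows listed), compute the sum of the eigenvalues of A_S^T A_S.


Sum of eigenvalues of A_S^T A_S = trace(A_S^T A_S) = sum of squared column norms of A_S.
A_S^T A_S diagonal: [18, 18, 9].
trace = 18 + 18 + 9 = 45.

45


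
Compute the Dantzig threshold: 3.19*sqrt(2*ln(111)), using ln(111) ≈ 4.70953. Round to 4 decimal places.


ln(111) ≈ 4.70953.
2*ln(n) ≈ 9.41906.
sqrt(2*ln(n)) ≈ sqrt(9.41906) ≈ 3.069049.
threshold ≈ 3.19*3.069049 = 9.79026631 ≈ 9.7903.

9.7903


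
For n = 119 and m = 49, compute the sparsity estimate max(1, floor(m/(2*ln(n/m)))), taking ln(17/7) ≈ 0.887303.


n/m = 119/49 = 17/7.
ln(n/m) ≈ 0.887303.
2*ln(n/m) ≈ 1.774606.
m/(2*ln(n/m)) ≈ 49/1.774606 ≈ 27.6118.
floor = 27.
k_max = max(1, 27) = 27.

27


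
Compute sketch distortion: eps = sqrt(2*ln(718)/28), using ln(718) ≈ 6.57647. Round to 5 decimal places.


ln(718) ≈ 6.57647.
2*ln(N)/m ≈ 2*6.57647/28 ≈ 0.46974786.
eps = sqrt(0.46974786) ≈ 0.6853815 ≈ 0.68538.

0.68538


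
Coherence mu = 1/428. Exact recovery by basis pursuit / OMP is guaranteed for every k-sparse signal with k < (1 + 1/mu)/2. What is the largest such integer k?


1/mu = 428.
1 + 1/mu = 429.
(1 + 1/mu)/2 = 214.5 is not an integer, so k_max = floor(214.5) = 214.

214


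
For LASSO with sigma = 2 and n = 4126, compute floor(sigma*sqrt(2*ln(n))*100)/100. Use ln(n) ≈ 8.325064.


ln(4126) ≈ 8.325064.
2*ln(n) ≈ 16.650128.
sqrt(2*ln(n)) ≈ sqrt(16.650128) ≈ 4.080457.
lambda ≈ 2*4.080457 = 8.160914.
floor(lambda*100)/100 = 8.16.

8.16


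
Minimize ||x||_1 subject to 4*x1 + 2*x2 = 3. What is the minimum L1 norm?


Axis intercepts:
  x1 = 3/4, x2 = 0: L1 = 3/4
  x1 = 0, x2 = 3/2: L1 = 3/2
x* = (3/4, 0)
||x*||_1 = 3/4.

3/4


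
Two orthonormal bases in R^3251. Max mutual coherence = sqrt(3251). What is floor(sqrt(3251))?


57^2 = 3249 <= 3251 < 3364 = 58^2, so 57 <= sqrt(3251) < 58.
floor(sqrt(3251)) = 57.

57


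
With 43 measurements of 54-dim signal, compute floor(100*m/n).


100*m/n = 100*43/54 ≈ 79.6296.
floor = 79.

79


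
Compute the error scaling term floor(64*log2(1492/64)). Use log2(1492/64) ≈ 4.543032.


log2(n/k) = log2(1492/64) ≈ 4.543032.
k*log2(n/k) ≈ 64*4.543032 = 290.754048.
floor(290.754048) = 290.

290


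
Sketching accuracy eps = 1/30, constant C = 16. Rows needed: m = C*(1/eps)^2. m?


1/eps = 30.
(1/eps)^2 = 900.
m = 16*900 = 14400.

14400


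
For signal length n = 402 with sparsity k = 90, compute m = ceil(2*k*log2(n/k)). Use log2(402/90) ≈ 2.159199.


log2(n/k) = log2(402/90) ≈ 2.159199.
2*k*log2(n/k) ≈ 2*90*2.159199 = 388.65582.
m = ceil(388.65582) = 389.

389


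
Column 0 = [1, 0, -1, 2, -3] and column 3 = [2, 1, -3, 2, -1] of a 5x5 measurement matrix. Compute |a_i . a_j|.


Inner product: 1*2 + 0*1 + -1*-3 + 2*2 + -3*-1
Products: [2, 0, 3, 4, 3]
Sum = 12.
|dot| = 12.

12


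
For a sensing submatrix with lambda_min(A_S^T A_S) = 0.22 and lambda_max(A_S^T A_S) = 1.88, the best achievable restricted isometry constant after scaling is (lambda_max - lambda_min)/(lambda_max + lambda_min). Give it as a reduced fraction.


lambda_max - lambda_min = 1.88 - 0.22 = 1.66.
lambda_max + lambda_min = 1.88 + 0.22 = 2.10.
delta = 1.66/2.10 = 166/210 = 83/105.

83/105


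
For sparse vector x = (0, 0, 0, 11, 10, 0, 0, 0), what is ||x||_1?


Non-zero entries: [(3, 11), (4, 10)]
Absolute values: [11, 10]
||x||_1 = sum = 21.

21


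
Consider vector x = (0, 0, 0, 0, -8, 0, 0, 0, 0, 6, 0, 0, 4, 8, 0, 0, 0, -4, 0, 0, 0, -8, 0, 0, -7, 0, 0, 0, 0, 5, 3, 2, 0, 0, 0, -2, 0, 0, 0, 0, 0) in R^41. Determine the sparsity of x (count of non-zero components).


Non-zero positions: [4, 9, 12, 13, 17, 21, 24, 29, 30, 31, 35].
Sparsity = 11.

11


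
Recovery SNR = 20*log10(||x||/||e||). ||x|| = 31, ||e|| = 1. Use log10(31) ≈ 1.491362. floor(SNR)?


||x||/||e|| = 31/1 = 31.
log10(31) ≈ 1.491362.
20*log10(||x||/||e||) ≈ 20*1.491362 = 29.82724.
floor(29.82724) = 29.

29


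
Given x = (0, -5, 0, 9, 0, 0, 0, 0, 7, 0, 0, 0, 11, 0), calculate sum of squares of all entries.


Non-zero entries: [(1, -5), (3, 9), (8, 7), (12, 11)]
Squares: [25, 81, 49, 121]
||x||_2^2 = sum = 276.

276


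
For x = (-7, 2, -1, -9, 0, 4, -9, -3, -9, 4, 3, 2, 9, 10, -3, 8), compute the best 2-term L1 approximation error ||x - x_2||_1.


Sorted |x_i| descending: [10, 9, 9, 9, 9, 8, 7, 4, 4, 3, 3, 3, 2, 2, 1, 0]
Keep top 2: [10, 9]
Tail entries: [9, 9, 9, 8, 7, 4, 4, 3, 3, 3, 2, 2, 1, 0]
L1 error = sum of tail = 64.

64


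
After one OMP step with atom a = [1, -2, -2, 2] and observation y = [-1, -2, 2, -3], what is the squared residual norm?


a^T a = 13.
a^T y = -7.
coeff = -7/13 = -7/13.
||r||^2 = 185/13.

185/13


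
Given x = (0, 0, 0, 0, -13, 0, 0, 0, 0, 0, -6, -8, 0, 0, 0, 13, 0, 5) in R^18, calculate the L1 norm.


Non-zero entries: [(4, -13), (10, -6), (11, -8), (15, 13), (17, 5)]
Absolute values: [13, 6, 8, 13, 5]
||x||_1 = sum = 45.

45


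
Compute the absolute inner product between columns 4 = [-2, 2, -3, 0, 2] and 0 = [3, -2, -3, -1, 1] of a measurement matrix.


Inner product: -2*3 + 2*-2 + -3*-3 + 0*-1 + 2*1
Products: [-6, -4, 9, 0, 2]
Sum = 1.
|dot| = 1.

1


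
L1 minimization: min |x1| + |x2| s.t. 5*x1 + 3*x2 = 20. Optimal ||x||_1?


Axis intercepts:
  x1 = 4, x2 = 0: L1 = 4
  x1 = 0, x2 = 20/3: L1 = 20/3
x* = (4, 0)
||x*||_1 = 4.

4


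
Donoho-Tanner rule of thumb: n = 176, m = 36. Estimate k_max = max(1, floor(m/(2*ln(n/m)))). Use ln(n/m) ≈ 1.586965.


n/m = 176/36 = 44/9.
ln(n/m) ≈ 1.586965.
2*ln(n/m) ≈ 3.17393.
m/(2*ln(n/m)) ≈ 36/3.17393 ≈ 11.3424.
floor = 11.
k_max = max(1, 11) = 11.

11


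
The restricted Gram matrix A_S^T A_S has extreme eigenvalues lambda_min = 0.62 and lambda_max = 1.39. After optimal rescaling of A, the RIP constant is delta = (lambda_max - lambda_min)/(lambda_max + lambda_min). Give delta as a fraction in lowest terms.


lambda_max - lambda_min = 1.39 - 0.62 = 0.77.
lambda_max + lambda_min = 1.39 + 0.62 = 2.01.
delta = 0.77/2.01 = 77/201.

77/201


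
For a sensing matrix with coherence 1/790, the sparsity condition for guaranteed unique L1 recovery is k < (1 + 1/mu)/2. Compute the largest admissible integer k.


1/mu = 790.
1 + 1/mu = 791.
(1 + 1/mu)/2 = 395.5 is not an integer, so k_max = floor(395.5) = 395.

395


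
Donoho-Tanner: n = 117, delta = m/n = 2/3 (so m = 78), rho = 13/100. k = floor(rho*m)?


m = 2/3*117 = 78.
rho = 13/100.
rho*m = 13/100*78 = 10.14.
k = floor(10.14) = 10.

10


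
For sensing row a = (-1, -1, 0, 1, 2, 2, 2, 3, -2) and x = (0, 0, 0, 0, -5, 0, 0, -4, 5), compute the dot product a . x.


Non-zero terms: ['2*-5', '3*-4', '-2*5']
Products: [-10, -12, -10]
y = sum = -32.

-32


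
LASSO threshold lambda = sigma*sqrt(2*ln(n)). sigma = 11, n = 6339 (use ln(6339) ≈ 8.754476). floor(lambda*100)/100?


ln(6339) ≈ 8.754476.
2*ln(n) ≈ 17.508952.
sqrt(2*ln(n)) ≈ sqrt(17.508952) ≈ 4.18437.
lambda ≈ 11*4.18437 = 46.02807.
floor(lambda*100)/100 = 46.02.

46.02


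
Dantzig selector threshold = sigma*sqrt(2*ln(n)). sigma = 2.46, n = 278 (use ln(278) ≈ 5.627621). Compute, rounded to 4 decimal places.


ln(278) ≈ 5.627621.
2*ln(n) ≈ 11.255242.
sqrt(2*ln(n)) ≈ sqrt(11.255242) ≈ 3.354883.
threshold ≈ 2.46*3.354883 = 8.25301218 ≈ 8.2530.

8.2530


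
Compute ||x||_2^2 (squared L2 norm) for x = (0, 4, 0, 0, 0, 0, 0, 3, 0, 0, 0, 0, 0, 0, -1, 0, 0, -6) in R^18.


Non-zero entries: [(1, 4), (7, 3), (14, -1), (17, -6)]
Squares: [16, 9, 1, 36]
||x||_2^2 = sum = 62.

62


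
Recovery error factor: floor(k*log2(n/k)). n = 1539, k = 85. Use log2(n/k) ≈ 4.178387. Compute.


log2(n/k) = log2(1539/85) ≈ 4.178387.
k*log2(n/k) ≈ 85*4.178387 = 355.162895.
floor(355.162895) = 355.

355


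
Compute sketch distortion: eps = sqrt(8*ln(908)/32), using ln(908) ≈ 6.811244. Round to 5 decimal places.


ln(908) ≈ 6.811244.
8*ln(N)/m ≈ 8*6.811244/32 ≈ 1.702811.
eps = sqrt(1.702811) ≈ 1.304918 ≈ 1.30492.

1.30492


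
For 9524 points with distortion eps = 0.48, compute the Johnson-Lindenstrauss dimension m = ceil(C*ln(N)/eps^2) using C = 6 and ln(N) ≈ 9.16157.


ln(9524) ≈ 9.16157.
eps^2 = 0.48^2 = 0.2304.
C*ln(N)/eps^2 ≈ 6*9.16157/0.2304 ≈ 238.5826.
m = ceil(238.5826) = 239.

239


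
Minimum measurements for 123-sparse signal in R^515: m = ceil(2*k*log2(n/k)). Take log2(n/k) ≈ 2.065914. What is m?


log2(n/k) = log2(515/123) ≈ 2.065914.
2*k*log2(n/k) ≈ 2*123*2.065914 = 508.214844.
m = ceil(508.214844) = 509.

509


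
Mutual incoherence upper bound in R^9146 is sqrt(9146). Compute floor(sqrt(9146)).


95^2 = 9025 <= 9146 < 9216 = 96^2, so 95 <= sqrt(9146) < 96.
floor(sqrt(9146)) = 95.

95


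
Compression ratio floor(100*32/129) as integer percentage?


100*m/n = 100*32/129 ≈ 24.8062.
floor = 24.

24


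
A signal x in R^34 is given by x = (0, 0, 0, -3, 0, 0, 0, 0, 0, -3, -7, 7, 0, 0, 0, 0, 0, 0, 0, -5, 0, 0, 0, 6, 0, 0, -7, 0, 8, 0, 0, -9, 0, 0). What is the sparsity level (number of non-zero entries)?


Non-zero positions: [3, 9, 10, 11, 19, 23, 26, 28, 31].
Sparsity = 9.

9


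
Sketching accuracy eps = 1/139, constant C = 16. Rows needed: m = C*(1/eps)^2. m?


1/eps = 139.
(1/eps)^2 = 19321.
m = 16*19321 = 309136.

309136


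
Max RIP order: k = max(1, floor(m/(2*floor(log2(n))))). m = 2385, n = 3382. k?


floor(log2(3382)) = 11.
2*11 = 22.
m/(2*floor(log2(n))) = 2385/22 ≈ 108.4091.
floor = 108.
k = max(1, 108) = 108.

108


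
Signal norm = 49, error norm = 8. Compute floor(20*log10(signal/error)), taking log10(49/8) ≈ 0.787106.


||x||/||e|| = 49/8.
log10(49/8) ≈ 0.787106.
20*log10(||x||/||e||) ≈ 20*0.787106 = 15.74212.
floor(15.74212) = 15.

15


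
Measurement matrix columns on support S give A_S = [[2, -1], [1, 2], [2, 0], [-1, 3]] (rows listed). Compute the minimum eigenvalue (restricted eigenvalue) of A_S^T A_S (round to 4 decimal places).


A_S^T A_S = [[10, -3], [-3, 14]].
trace = 24.
det = 131.
disc = trace^2 - 4*det = 576 - 4*131 = 52.
sqrt(52) ≈ 7.211103.
lam_min = (24 - sqrt(52))/2 ≈ (24 - 7.211103)/2 = 8.3944485 ≈ 8.3944.

8.3944


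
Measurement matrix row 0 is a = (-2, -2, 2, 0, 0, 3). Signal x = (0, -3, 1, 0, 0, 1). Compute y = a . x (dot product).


Non-zero terms: ['-2*-3', '2*1', '3*1']
Products: [6, 2, 3]
y = sum = 11.

11


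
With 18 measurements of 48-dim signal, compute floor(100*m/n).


100*m/n = 100*18/48 ≈ 37.5.
floor = 37.

37


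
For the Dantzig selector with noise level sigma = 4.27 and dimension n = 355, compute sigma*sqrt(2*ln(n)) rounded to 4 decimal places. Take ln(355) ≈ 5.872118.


ln(355) ≈ 5.872118.
2*ln(n) ≈ 11.744236.
sqrt(2*ln(n)) ≈ sqrt(11.744236) ≈ 3.426986.
threshold ≈ 4.27*3.426986 = 14.63323022 ≈ 14.6332.

14.6332


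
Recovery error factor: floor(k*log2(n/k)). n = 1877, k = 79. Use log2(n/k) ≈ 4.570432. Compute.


log2(n/k) = log2(1877/79) ≈ 4.570432.
k*log2(n/k) ≈ 79*4.570432 = 361.064128.
floor(361.064128) = 361.

361


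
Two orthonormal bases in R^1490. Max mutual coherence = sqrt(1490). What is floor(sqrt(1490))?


38^2 = 1444 <= 1490 < 1521 = 39^2, so 38 <= sqrt(1490) < 39.
floor(sqrt(1490)) = 38.

38


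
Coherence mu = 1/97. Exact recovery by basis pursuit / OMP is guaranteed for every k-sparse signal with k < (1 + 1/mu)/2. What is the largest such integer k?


1/mu = 97.
1 + 1/mu = 98.
(1 + 1/mu)/2 = 49 is an integer and the inequality is strict, so k_max = 49 - 1 = 48.

48


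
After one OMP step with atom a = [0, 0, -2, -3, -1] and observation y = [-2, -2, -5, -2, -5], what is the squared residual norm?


a^T a = 14.
a^T y = 21.
coeff = 21/14 = 3/2.
||r||^2 = 61/2.

61/2


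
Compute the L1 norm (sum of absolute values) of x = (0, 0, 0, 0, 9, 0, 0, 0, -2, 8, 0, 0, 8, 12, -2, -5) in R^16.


Non-zero entries: [(4, 9), (8, -2), (9, 8), (12, 8), (13, 12), (14, -2), (15, -5)]
Absolute values: [9, 2, 8, 8, 12, 2, 5]
||x||_1 = sum = 46.

46


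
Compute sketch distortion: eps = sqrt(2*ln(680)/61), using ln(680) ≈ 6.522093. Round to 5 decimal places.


ln(680) ≈ 6.522093.
2*ln(N)/m ≈ 2*6.522093/61 ≈ 0.21383911.
eps = sqrt(0.21383911) ≈ 0.4624274 ≈ 0.46243.

0.46243


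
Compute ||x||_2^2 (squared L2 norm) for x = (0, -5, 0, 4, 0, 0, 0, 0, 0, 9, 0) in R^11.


Non-zero entries: [(1, -5), (3, 4), (9, 9)]
Squares: [25, 16, 81]
||x||_2^2 = sum = 122.

122


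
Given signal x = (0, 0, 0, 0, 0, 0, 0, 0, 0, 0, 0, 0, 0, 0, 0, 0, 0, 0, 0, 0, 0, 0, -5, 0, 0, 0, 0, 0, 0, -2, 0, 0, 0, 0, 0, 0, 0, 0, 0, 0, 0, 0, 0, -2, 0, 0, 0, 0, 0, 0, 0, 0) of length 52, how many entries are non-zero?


Non-zero positions: [22, 29, 43].
Sparsity = 3.

3


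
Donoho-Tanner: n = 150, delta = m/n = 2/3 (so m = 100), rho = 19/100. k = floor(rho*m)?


m = 2/3*150 = 100.
rho = 19/100.
rho*m = 19/100*100 = 19.
k = floor(19) = 19.

19


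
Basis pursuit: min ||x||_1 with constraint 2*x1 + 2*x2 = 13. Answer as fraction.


Axis intercepts:
  x1 = 13/2, x2 = 0: L1 = 13/2
  x1 = 0, x2 = 13/2: L1 = 13/2
x* = (13/2, 0)
||x*||_1 = 13/2.

13/2


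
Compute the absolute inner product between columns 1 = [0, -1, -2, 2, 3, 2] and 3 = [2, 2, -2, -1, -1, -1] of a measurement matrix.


Inner product: 0*2 + -1*2 + -2*-2 + 2*-1 + 3*-1 + 2*-1
Products: [0, -2, 4, -2, -3, -2]
Sum = -5.
|dot| = 5.

5


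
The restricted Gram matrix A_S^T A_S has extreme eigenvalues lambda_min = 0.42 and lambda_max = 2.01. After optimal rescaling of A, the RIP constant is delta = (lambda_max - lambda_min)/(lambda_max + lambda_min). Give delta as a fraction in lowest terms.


lambda_max - lambda_min = 2.01 - 0.42 = 1.59.
lambda_max + lambda_min = 2.01 + 0.42 = 2.43.
delta = 1.59/2.43 = 159/243 = 53/81.

53/81


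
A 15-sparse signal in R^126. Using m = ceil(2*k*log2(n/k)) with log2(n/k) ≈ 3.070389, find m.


log2(n/k) = log2(126/15) ≈ 3.070389.
2*k*log2(n/k) ≈ 2*15*3.070389 = 92.11167.
m = ceil(92.11167) = 93.

93


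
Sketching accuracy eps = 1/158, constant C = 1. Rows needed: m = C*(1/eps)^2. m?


1/eps = 158.
(1/eps)^2 = 24964.
m = 1*24964 = 24964.

24964


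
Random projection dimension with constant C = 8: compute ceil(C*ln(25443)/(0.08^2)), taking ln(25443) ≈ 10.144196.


ln(25443) ≈ 10.144196.
eps^2 = 0.08^2 = 0.0064.
C*ln(N)/eps^2 ≈ 8*10.144196/0.0064 ≈ 12680.245.
m = ceil(12680.245) = 12681.

12681


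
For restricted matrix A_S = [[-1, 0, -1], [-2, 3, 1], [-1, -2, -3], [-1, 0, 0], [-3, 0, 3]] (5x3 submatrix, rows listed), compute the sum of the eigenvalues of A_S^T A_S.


Sum of eigenvalues of A_S^T A_S = trace(A_S^T A_S) = sum of squared column norms of A_S.
A_S^T A_S diagonal: [16, 13, 20].
trace = 16 + 13 + 20 = 49.

49


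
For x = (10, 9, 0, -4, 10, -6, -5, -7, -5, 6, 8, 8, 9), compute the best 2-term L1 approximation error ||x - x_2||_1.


Sorted |x_i| descending: [10, 10, 9, 9, 8, 8, 7, 6, 6, 5, 5, 4, 0]
Keep top 2: [10, 10]
Tail entries: [9, 9, 8, 8, 7, 6, 6, 5, 5, 4, 0]
L1 error = sum of tail = 67.

67


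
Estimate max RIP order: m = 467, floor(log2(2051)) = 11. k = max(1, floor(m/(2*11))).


floor(log2(2051)) = 11.
2*11 = 22.
m/(2*floor(log2(n))) = 467/22 ≈ 21.2273.
floor = 21.
k = max(1, 21) = 21.

21


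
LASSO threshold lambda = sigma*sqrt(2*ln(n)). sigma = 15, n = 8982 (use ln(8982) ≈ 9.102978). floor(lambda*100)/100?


ln(8982) ≈ 9.102978.
2*ln(n) ≈ 18.205956.
sqrt(2*ln(n)) ≈ sqrt(18.205956) ≈ 4.266844.
lambda ≈ 15*4.266844 = 64.00266.
floor(lambda*100)/100 = 64.00.

64.00


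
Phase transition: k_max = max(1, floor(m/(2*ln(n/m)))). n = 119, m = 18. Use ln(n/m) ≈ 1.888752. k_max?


n/m = 119/18.
ln(n/m) ≈ 1.888752.
2*ln(n/m) ≈ 3.777504.
m/(2*ln(n/m)) ≈ 18/3.777504 ≈ 4.7651.
floor = 4.
k_max = max(1, 4) = 4.

4


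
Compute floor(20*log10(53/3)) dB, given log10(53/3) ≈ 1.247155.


||x||/||e|| = 53/3.
log10(53/3) ≈ 1.247155.
20*log10(||x||/||e||) ≈ 20*1.247155 = 24.9431.
floor(24.9431) = 24.

24


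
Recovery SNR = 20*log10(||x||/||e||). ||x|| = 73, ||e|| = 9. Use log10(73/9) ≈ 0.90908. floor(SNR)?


||x||/||e|| = 73/9.
log10(73/9) ≈ 0.90908.
20*log10(||x||/||e||) ≈ 20*0.90908 = 18.1816.
floor(18.1816) = 18.

18


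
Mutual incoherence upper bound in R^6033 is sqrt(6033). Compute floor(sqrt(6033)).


77^2 = 5929 <= 6033 < 6084 = 78^2, so 77 <= sqrt(6033) < 78.
floor(sqrt(6033)) = 77.

77


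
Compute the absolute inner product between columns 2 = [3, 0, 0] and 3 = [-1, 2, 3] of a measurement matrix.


Inner product: 3*-1 + 0*2 + 0*3
Products: [-3, 0, 0]
Sum = -3.
|dot| = 3.

3


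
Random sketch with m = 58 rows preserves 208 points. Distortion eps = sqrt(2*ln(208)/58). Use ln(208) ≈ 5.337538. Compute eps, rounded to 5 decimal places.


ln(208) ≈ 5.337538.
2*ln(N)/m ≈ 2*5.337538/58 ≈ 0.18405303.
eps = sqrt(0.18405303) ≈ 0.429014 ≈ 0.42901.

0.42901


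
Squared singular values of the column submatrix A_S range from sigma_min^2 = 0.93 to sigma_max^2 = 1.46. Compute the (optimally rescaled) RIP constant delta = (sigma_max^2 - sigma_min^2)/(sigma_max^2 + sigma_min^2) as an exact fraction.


lambda_max - lambda_min = 1.46 - 0.93 = 0.53.
lambda_max + lambda_min = 1.46 + 0.93 = 2.39.
delta = 0.53/2.39 = 53/239.

53/239


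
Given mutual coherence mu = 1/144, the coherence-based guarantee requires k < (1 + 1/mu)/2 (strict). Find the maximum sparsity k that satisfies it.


1/mu = 144.
1 + 1/mu = 145.
(1 + 1/mu)/2 = 72.5 is not an integer, so k_max = floor(72.5) = 72.

72


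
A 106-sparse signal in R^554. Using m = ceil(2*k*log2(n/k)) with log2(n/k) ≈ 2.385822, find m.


log2(n/k) = log2(554/106) ≈ 2.385822.
2*k*log2(n/k) ≈ 2*106*2.385822 = 505.794264.
m = ceil(505.794264) = 506.

506


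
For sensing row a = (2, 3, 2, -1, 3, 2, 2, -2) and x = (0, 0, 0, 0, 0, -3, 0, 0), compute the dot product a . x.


Non-zero terms: ['2*-3']
Products: [-6]
y = sum = -6.

-6


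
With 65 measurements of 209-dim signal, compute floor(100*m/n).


100*m/n = 100*65/209 ≈ 31.1005.
floor = 31.

31


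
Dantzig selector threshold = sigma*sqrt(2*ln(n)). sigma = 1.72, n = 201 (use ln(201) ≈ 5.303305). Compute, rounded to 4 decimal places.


ln(201) ≈ 5.303305.
2*ln(n) ≈ 10.60661.
sqrt(2*ln(n)) ≈ sqrt(10.60661) ≈ 3.256779.
threshold ≈ 1.72*3.256779 = 5.60165988 ≈ 5.6017.

5.6017


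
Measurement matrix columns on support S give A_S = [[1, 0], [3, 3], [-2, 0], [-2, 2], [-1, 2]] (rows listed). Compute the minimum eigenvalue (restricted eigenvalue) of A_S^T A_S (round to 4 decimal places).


A_S^T A_S = [[19, 3], [3, 17]].
trace = 36.
det = 314.
disc = trace^2 - 4*det = 1296 - 4*314 = 40.
sqrt(40) ≈ 6.324555.
lam_min = (36 - sqrt(40))/2 ≈ (36 - 6.324555)/2 = 14.8377225 ≈ 14.8377.

14.8377


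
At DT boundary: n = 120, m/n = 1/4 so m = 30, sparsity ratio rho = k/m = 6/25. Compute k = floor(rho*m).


m = 1/4*120 = 30.
rho = 6/25.
rho*m = 6/25*30 = 7.2.
k = floor(7.2) = 7.

7


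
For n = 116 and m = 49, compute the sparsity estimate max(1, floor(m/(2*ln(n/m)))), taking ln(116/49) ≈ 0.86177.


n/m = 116/49.
ln(n/m) ≈ 0.86177.
2*ln(n/m) ≈ 1.72354.
m/(2*ln(n/m)) ≈ 49/1.72354 ≈ 28.4299.
floor = 28.
k_max = max(1, 28) = 28.

28
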